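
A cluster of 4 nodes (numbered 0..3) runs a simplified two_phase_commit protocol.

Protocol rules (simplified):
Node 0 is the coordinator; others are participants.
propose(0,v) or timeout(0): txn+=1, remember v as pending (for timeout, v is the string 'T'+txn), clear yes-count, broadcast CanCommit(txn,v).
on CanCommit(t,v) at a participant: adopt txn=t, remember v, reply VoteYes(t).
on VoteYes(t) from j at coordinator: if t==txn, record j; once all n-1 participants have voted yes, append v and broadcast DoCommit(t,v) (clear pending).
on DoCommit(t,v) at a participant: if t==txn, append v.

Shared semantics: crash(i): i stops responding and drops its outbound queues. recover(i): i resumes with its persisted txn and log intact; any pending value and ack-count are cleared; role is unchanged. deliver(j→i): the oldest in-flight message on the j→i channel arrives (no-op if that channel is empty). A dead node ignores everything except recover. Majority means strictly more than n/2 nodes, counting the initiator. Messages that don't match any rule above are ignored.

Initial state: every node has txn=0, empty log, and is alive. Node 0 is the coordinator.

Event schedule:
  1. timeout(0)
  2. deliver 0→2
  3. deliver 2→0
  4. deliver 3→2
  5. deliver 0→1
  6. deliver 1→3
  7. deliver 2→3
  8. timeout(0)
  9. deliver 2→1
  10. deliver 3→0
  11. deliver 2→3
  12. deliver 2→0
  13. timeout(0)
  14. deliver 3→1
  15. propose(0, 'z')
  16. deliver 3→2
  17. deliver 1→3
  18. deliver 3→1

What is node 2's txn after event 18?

1

1. timeout(0):  <0:coor t1 ->
2. deliver 0→2:  <2:part t1 ->
3. deliver 2→0:  nop
4. deliver 3→2:  nop
5. deliver 0→1:  <1:part t1 ->
6. deliver 1→3:  nop
7. deliver 2→3:  nop
8. timeout(0):  <0:coor t2 ->
9. deliver 2→1:  nop
10. deliver 3→0:  nop
11. deliver 2→3:  nop
12. deliver 2→0:  nop
13. timeout(0):  <0:coor t3 ->
14. deliver 3→1:  nop
15. propose(0,'z'):  <0:coor t4 ->
16. deliver 3→2:  nop
17. deliver 1→3:  nop
18. deliver 3→1:  nop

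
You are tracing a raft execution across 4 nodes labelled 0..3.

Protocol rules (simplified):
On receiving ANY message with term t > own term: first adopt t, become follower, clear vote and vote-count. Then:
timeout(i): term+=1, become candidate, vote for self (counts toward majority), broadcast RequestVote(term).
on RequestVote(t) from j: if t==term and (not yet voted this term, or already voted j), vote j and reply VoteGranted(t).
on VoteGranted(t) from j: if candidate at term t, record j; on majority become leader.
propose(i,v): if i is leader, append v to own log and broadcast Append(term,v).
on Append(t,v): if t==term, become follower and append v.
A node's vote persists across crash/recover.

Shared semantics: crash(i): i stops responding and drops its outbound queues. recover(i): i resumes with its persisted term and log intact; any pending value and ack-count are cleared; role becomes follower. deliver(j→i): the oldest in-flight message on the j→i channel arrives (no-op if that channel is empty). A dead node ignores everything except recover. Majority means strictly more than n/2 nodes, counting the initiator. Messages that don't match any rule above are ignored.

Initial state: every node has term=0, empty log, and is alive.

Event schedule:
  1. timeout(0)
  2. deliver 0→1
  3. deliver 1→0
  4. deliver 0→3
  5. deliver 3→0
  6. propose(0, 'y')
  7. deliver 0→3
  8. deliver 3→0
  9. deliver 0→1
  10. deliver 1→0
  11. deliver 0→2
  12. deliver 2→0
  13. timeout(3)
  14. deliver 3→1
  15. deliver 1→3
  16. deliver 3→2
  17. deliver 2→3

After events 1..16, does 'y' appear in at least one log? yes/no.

step 1 timeout(0): 0={cand,t=1,log=-}
step 2 deliver 0→1: 1={foll,t=1,log=-}
step 3 deliver 1→0: —
step 4 deliver 0→3: 3={foll,t=1,log=-}
step 5 deliver 3→0: 0={lead,t=1,log=-}
step 6 propose(0,'y'): 0={lead,t=1,log=y}
step 7 deliver 0→3: 3={foll,t=1,log=y}
step 8 deliver 3→0: —
step 9 deliver 0→1: 1={foll,t=1,log=y}
step 10 deliver 1→0: —
step 11 deliver 0→2: 2={foll,t=1,log=-}
step 12 deliver 2→0: —
step 13 timeout(3): 3={cand,t=2,log=y}
step 14 deliver 3→1: 1={foll,t=2,log=y}
step 15 deliver 1→3: —
step 16 deliver 3→2: 2={foll,t=2,log=-}

yes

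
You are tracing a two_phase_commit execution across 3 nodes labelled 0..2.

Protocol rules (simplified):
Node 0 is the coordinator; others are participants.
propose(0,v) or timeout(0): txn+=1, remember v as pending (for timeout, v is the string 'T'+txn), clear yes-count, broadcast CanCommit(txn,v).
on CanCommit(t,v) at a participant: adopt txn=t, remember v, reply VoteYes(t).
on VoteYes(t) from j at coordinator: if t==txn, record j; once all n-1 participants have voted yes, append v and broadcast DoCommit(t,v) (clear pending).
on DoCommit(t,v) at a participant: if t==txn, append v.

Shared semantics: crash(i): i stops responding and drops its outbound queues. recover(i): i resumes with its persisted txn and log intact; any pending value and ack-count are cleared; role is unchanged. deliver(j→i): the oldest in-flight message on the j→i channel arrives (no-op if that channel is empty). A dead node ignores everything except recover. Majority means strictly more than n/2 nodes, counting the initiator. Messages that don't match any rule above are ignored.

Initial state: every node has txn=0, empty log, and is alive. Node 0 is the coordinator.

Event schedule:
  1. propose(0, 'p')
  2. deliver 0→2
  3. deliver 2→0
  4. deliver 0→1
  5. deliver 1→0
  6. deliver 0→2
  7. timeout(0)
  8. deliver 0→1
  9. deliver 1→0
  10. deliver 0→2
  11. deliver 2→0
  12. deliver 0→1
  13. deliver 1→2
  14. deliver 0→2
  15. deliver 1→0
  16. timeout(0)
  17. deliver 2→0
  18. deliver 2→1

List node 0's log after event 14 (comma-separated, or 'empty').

p

e1 propose(0,'p'): 0[coor,t=1,-]
e2 deliver 0→2: 2[part,t=1,-]
e3 deliver 2→0: ·
e4 deliver 0→1: 1[part,t=1,-]
e5 deliver 1→0: 0[coor,t=1,p]
e6 deliver 0→2: 2[part,t=1,p]
e7 timeout(0): 0[coor,t=2,p]
e8 deliver 0→1: 1[part,t=1,p]
e9 deliver 1→0: ·
e10 deliver 0→2: 2[part,t=2,p]
e11 deliver 2→0: ·
e12 deliver 0→1: 1[part,t=2,p]
e13 deliver 1→2: ·
e14 deliver 0→2: ·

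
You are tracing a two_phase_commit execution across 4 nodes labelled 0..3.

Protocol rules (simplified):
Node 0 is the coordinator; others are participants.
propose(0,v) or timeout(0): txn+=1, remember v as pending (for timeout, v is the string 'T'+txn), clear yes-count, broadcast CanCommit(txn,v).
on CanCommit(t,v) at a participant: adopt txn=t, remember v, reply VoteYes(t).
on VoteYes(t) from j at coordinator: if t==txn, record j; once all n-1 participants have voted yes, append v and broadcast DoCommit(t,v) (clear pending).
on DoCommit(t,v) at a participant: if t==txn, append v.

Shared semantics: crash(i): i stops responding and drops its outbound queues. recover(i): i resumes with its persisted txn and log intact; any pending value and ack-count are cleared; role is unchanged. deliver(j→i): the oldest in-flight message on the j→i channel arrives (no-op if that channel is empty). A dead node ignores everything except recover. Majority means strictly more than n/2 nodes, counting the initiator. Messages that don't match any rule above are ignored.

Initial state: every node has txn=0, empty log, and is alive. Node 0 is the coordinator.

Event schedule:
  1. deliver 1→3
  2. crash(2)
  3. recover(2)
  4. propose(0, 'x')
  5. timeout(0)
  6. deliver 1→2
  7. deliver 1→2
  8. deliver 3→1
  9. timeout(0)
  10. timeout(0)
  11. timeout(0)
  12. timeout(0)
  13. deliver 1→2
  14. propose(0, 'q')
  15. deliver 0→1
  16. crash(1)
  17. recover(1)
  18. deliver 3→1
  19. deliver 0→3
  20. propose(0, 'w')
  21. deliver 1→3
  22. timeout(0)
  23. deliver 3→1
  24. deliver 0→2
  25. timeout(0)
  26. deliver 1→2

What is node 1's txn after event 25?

e1 deliver 1→3: ·
e2 crash(2): 2[✗part,t=0,-]
e3 recover(2): 2[part,t=0,-]
e4 propose(0,'x'): 0[coor,t=1,-]
e5 timeout(0): 0[coor,t=2,-]
e6 deliver 1→2: ·
e7 deliver 1→2: ·
e8 deliver 3→1: ·
e9 timeout(0): 0[coor,t=3,-]
e10 timeout(0): 0[coor,t=4,-]
e11 timeout(0): 0[coor,t=5,-]
e12 timeout(0): 0[coor,t=6,-]
e13 deliver 1→2: ·
e14 propose(0,'q'): 0[coor,t=7,-]
e15 deliver 0→1: 1[part,t=1,-]
e16 crash(1): 1[✗part,t=1,-]
e17 recover(1): 1[part,t=1,-]
e18 deliver 3→1: ·
e19 deliver 0→3: 3[part,t=1,-]
e20 propose(0,'w'): 0[coor,t=8,-]
e21 deliver 1→3: ·
e22 timeout(0): 0[coor,t=9,-]
e23 deliver 3→1: ·
e24 deliver 0→2: 2[part,t=1,-]
e25 timeout(0): 0[coor,t=10,-]

1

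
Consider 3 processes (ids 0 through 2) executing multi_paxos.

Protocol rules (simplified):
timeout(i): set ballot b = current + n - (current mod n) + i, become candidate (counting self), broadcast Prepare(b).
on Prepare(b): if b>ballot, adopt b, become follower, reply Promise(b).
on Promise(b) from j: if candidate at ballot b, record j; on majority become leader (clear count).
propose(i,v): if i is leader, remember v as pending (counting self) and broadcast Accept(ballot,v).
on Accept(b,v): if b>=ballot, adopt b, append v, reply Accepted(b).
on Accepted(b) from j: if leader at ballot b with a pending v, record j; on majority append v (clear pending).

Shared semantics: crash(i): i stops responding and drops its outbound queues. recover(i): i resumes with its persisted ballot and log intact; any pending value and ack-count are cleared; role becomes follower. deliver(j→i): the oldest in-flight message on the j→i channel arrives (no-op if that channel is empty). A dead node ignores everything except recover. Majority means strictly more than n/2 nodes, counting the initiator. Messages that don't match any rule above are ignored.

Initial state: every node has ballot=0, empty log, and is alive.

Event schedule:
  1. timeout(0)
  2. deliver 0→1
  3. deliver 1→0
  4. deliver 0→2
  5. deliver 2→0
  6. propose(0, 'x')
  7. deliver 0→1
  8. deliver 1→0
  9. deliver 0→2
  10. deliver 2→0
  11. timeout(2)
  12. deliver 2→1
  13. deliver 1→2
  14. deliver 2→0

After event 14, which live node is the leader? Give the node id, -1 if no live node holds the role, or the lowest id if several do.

e1 timeout(0): 0[cand,b=3,-]
e2 deliver 0→1: 1[foll,b=3,-]
e3 deliver 1→0: 0[lead,b=3,-]
e4 deliver 0→2: 2[foll,b=3,-]
e5 deliver 2→0: ·
e6 propose(0,'x'): ·
e7 deliver 0→1: 1[foll,b=3,x]
e8 deliver 1→0: 0[lead,b=3,x]
e9 deliver 0→2: 2[foll,b=3,x]
e10 deliver 2→0: ·
e11 timeout(2): 2[cand,b=8,x]
e12 deliver 2→1: 1[foll,b=8,x]
e13 deliver 1→2: 2[lead,b=8,x]
e14 deliver 2→0: 0[foll,b=8,x]

2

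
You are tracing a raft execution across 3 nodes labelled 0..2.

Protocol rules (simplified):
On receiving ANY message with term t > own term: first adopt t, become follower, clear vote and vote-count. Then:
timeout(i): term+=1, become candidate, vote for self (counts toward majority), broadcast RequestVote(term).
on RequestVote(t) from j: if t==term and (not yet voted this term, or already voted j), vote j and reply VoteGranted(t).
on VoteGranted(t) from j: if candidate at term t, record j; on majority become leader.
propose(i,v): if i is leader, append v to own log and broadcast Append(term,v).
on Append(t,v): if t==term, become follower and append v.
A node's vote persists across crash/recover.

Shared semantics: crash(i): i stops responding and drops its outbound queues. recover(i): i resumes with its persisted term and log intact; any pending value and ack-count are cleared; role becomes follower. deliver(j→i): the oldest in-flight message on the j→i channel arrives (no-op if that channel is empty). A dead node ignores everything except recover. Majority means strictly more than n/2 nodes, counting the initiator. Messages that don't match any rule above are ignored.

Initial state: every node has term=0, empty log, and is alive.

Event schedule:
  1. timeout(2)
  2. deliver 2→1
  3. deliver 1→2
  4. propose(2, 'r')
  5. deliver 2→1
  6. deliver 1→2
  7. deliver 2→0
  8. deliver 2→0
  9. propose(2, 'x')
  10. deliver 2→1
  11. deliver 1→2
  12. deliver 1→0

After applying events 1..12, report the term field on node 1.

e1 timeout(2): 2[cand,t=1,-]
e2 deliver 2→1: 1[foll,t=1,-]
e3 deliver 1→2: 2[lead,t=1,-]
e4 propose(2,'r'): 2[lead,t=1,r]
e5 deliver 2→1: 1[foll,t=1,r]
e6 deliver 1→2: ·
e7 deliver 2→0: 0[foll,t=1,-]
e8 deliver 2→0: 0[foll,t=1,r]
e9 propose(2,'x'): 2[lead,t=1,r,x]
e10 deliver 2→1: 1[foll,t=1,r,x]
e11 deliver 1→2: ·
e12 deliver 1→0: ·

1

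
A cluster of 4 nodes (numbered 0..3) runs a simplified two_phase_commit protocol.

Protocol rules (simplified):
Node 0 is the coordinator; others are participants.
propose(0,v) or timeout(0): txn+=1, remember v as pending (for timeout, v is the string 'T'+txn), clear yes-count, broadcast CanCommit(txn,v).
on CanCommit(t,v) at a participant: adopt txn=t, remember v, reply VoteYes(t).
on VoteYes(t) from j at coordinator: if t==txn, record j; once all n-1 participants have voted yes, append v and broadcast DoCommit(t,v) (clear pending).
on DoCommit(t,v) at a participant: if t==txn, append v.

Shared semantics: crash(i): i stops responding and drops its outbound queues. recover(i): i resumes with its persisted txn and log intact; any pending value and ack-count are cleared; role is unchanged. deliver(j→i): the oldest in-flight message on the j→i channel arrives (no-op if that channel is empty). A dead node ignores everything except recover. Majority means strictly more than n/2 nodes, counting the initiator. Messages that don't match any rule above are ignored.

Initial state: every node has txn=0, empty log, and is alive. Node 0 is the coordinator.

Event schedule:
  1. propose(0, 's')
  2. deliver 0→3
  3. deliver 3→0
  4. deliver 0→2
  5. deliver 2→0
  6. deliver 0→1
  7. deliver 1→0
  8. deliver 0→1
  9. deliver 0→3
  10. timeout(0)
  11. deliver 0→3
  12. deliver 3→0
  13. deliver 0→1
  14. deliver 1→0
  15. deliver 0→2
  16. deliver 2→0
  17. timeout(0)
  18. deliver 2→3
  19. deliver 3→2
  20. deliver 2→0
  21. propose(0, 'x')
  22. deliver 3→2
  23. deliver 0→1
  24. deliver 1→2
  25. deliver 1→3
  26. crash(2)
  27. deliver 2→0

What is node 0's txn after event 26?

4

step 1 propose(0,'s'): 0={coor,t=1,log=-}
step 2 deliver 0→3: 3={part,t=1,log=-}
step 3 deliver 3→0: —
step 4 deliver 0→2: 2={part,t=1,log=-}
step 5 deliver 2→0: —
step 6 deliver 0→1: 1={part,t=1,log=-}
step 7 deliver 1→0: 0={coor,t=1,log=s}
step 8 deliver 0→1: 1={part,t=1,log=s}
step 9 deliver 0→3: 3={part,t=1,log=s}
step 10 timeout(0): 0={coor,t=2,log=s}
step 11 deliver 0→3: 3={part,t=2,log=s}
step 12 deliver 3→0: —
step 13 deliver 0→1: 1={part,t=2,log=s}
step 14 deliver 1→0: —
step 15 deliver 0→2: 2={part,t=1,log=s}
step 16 deliver 2→0: —
step 17 timeout(0): 0={coor,t=3,log=s}
step 18 deliver 2→3: —
step 19 deliver 3→2: —
step 20 deliver 2→0: —
step 21 propose(0,'x'): 0={coor,t=4,log=s}
step 22 deliver 3→2: —
step 23 deliver 0→1: 1={part,t=3,log=s}
step 24 deliver 1→2: —
step 25 deliver 1→3: —
step 26 crash(2): 2={✗part,t=1,log=s}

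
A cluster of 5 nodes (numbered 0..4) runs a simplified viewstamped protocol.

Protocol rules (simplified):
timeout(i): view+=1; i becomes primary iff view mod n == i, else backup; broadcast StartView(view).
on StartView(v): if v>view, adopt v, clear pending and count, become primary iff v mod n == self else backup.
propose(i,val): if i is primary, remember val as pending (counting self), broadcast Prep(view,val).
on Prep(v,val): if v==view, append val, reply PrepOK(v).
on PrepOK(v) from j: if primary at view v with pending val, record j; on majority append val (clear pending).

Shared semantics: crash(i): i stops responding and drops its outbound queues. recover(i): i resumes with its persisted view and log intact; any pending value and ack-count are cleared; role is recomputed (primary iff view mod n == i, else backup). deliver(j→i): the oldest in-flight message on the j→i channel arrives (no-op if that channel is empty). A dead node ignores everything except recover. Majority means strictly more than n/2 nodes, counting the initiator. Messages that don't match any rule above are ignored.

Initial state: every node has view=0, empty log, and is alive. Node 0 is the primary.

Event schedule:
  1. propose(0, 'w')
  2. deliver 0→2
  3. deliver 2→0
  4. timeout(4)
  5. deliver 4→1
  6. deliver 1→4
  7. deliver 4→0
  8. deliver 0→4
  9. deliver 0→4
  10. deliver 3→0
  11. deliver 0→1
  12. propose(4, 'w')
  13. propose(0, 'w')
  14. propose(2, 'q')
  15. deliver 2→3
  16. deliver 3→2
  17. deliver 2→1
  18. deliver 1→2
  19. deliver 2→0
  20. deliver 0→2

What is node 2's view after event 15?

1. propose(0,'w'):  nop
2. deliver 0→2:  <2:back v0 w>
3. deliver 2→0:  nop
4. timeout(4):  <4:back v1 ->
5. deliver 4→1:  <1:prim v1 ->
6. deliver 1→4:  nop
7. deliver 4→0:  <0:back v1 ->
8. deliver 0→4:  nop
9. deliver 0→4:  nop
10. deliver 3→0:  nop
11. deliver 0→1:  nop
12. propose(4,'w'):  nop
13. propose(0,'w'):  nop
14. propose(2,'q'):  nop
15. deliver 2→3:  nop

0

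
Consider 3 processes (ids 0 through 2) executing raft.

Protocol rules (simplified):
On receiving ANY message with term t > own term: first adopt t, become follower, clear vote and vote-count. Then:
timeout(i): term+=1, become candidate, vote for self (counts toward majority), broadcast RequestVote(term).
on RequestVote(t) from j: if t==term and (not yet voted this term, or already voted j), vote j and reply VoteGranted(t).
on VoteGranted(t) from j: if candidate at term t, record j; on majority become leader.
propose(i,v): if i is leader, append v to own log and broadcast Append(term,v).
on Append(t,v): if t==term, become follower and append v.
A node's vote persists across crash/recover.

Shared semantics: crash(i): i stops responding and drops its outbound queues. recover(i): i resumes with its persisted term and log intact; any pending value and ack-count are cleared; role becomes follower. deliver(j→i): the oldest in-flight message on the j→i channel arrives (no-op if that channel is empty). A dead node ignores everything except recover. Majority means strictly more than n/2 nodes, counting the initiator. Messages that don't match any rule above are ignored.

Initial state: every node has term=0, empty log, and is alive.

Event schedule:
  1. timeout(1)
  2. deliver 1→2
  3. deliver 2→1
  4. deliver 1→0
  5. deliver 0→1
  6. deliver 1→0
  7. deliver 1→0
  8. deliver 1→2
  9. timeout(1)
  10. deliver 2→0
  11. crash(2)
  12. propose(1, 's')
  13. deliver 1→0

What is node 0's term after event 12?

1

[1] timeout(1) → N1(cand t1 [-])
[2] deliver 1→2 → N2(foll t1 [-])
[3] deliver 2→1 → N1(lead t1 [-])
[4] deliver 1→0 → N0(foll t1 [-])
[5] deliver 0→1 → ∅
[6] deliver 1→0 → ∅
[7] deliver 1→0 → ∅
[8] deliver 1→2 → ∅
[9] timeout(1) → N1(cand t2 [-])
[10] deliver 2→0 → ∅
[11] crash(2) → N2(✗foll t1 [-])
[12] propose(1,'s') → ∅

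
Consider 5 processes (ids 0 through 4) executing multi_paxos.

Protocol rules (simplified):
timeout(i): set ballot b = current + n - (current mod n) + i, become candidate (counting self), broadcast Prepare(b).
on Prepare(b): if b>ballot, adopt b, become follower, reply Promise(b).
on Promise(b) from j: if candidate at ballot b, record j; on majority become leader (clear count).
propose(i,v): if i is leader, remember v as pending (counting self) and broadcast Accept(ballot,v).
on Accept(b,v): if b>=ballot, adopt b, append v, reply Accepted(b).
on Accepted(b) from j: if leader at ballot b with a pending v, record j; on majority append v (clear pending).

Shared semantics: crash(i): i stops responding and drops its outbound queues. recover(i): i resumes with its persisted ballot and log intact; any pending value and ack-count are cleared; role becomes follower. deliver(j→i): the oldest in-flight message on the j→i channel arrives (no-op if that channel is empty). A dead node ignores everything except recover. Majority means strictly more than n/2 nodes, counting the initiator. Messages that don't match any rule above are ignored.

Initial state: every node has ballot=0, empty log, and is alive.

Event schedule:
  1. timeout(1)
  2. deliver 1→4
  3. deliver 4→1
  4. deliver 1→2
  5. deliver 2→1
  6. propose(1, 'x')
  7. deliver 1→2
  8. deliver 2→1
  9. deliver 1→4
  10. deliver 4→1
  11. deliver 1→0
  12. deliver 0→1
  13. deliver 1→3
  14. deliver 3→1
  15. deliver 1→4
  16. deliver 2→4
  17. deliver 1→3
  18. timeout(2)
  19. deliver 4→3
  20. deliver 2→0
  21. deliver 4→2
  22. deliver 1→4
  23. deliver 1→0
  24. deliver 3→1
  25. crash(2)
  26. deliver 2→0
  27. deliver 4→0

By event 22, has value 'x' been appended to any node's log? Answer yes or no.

[1] timeout(1) → N1(cand b6 [-])
[2] deliver 1→4 → N4(foll b6 [-])
[3] deliver 4→1 → ∅
[4] deliver 1→2 → N2(foll b6 [-])
[5] deliver 2→1 → N1(lead b6 [-])
[6] propose(1,'x') → ∅
[7] deliver 1→2 → N2(foll b6 [x])
[8] deliver 2→1 → ∅
[9] deliver 1→4 → N4(foll b6 [x])
[10] deliver 4→1 → N1(lead b6 [x])
[11] deliver 1→0 → N0(foll b6 [-])
[12] deliver 0→1 → ∅
[13] deliver 1→3 → N3(foll b6 [-])
[14] deliver 3→1 → ∅
[15] deliver 1→4 → ∅
[16] deliver 2→4 → ∅
[17] deliver 1→3 → N3(foll b6 [x])
[18] timeout(2) → N2(cand b12 [x])
[19] deliver 4→3 → ∅
[20] deliver 2→0 → N0(foll b12 [-])
[21] deliver 4→2 → ∅
[22] deliver 1→4 → ∅

yes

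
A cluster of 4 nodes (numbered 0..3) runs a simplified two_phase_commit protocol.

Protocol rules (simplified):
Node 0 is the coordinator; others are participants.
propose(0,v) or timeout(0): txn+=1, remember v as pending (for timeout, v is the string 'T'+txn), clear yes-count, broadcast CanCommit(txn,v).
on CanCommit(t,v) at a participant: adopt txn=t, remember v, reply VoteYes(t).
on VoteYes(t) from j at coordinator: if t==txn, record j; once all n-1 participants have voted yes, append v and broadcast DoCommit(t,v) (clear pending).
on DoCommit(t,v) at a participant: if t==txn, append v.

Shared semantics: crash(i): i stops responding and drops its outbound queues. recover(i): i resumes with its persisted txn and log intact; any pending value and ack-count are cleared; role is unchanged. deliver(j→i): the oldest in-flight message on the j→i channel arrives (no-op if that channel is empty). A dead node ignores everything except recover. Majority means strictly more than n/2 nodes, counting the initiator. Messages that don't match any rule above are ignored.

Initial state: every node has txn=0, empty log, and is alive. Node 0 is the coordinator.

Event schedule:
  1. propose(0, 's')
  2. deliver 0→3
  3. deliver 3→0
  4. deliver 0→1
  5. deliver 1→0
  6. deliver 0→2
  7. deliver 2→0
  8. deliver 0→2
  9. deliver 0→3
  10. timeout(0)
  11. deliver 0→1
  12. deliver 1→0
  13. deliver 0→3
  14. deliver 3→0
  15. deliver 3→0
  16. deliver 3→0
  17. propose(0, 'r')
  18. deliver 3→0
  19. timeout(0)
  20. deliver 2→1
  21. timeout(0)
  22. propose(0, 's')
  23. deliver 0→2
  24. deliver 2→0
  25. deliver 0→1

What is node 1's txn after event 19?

after 1 — propose(0,'s'): n0:coor/t1/[-]
after 2 — deliver 0→3: n3:part/t1/[-]
after 3 — deliver 3→0: ·
after 4 — deliver 0→1: n1:part/t1/[-]
after 5 — deliver 1→0: ·
after 6 — deliver 0→2: n2:part/t1/[-]
after 7 — deliver 2→0: n0:coor/t1/[s]
after 8 — deliver 0→2: n2:part/t1/[s]
after 9 — deliver 0→3: n3:part/t1/[s]
after 10 — timeout(0): n0:coor/t2/[s]
after 11 — deliver 0→1: n1:part/t1/[s]
after 12 — deliver 1→0: ·
after 13 — deliver 0→3: n3:part/t2/[s]
after 14 — deliver 3→0: ·
after 15 — deliver 3→0: ·
after 16 — deliver 3→0: ·
after 17 — propose(0,'r'): n0:coor/t3/[s]
after 18 — deliver 3→0: ·
after 19 — timeout(0): n0:coor/t4/[s]

1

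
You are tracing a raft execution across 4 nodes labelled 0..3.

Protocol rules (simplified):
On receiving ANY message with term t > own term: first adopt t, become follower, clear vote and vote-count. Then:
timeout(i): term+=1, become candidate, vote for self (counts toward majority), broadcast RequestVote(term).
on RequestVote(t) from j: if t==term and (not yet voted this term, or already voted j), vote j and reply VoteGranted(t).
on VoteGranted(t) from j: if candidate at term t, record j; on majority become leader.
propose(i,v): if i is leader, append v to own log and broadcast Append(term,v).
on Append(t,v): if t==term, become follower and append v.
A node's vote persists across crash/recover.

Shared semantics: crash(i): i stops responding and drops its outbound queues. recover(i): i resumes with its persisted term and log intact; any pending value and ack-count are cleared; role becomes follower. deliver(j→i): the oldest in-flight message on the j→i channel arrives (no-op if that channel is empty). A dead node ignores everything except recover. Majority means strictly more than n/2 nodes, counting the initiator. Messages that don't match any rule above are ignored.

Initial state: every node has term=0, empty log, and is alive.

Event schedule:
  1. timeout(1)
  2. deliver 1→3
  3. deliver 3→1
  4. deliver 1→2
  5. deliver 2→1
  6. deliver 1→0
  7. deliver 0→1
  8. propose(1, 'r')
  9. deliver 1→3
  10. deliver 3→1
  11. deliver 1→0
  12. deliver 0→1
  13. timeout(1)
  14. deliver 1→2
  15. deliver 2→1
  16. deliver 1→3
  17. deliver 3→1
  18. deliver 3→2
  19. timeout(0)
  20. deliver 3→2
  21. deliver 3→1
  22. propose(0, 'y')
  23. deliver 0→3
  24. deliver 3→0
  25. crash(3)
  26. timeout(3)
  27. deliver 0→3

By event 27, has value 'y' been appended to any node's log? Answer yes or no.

1. timeout(1):  <1:cand t1 ->
2. deliver 1→3:  <3:foll t1 ->
3. deliver 3→1:  nop
4. deliver 1→2:  <2:foll t1 ->
5. deliver 2→1:  <1:lead t1 ->
6. deliver 1→0:  <0:foll t1 ->
7. deliver 0→1:  nop
8. propose(1,'r'):  <1:lead t1 r>
9. deliver 1→3:  <3:foll t1 r>
10. deliver 3→1:  nop
11. deliver 1→0:  <0:foll t1 r>
12. deliver 0→1:  nop
13. timeout(1):  <1:cand t2 r>
14. deliver 1→2:  <2:foll t1 r>
15. deliver 2→1:  nop
16. deliver 1→3:  <3:foll t2 r>
17. deliver 3→1:  nop
18. deliver 3→2:  nop
19. timeout(0):  <0:cand t2 r>
20. deliver 3→2:  nop
21. deliver 3→1:  nop
22. propose(0,'y'):  nop
23. deliver 0→3:  nop
24. deliver 3→0:  nop
25. crash(3):  <3:✗foll t2 r>
26. timeout(3):  nop
27. deliver 0→3:  nop

no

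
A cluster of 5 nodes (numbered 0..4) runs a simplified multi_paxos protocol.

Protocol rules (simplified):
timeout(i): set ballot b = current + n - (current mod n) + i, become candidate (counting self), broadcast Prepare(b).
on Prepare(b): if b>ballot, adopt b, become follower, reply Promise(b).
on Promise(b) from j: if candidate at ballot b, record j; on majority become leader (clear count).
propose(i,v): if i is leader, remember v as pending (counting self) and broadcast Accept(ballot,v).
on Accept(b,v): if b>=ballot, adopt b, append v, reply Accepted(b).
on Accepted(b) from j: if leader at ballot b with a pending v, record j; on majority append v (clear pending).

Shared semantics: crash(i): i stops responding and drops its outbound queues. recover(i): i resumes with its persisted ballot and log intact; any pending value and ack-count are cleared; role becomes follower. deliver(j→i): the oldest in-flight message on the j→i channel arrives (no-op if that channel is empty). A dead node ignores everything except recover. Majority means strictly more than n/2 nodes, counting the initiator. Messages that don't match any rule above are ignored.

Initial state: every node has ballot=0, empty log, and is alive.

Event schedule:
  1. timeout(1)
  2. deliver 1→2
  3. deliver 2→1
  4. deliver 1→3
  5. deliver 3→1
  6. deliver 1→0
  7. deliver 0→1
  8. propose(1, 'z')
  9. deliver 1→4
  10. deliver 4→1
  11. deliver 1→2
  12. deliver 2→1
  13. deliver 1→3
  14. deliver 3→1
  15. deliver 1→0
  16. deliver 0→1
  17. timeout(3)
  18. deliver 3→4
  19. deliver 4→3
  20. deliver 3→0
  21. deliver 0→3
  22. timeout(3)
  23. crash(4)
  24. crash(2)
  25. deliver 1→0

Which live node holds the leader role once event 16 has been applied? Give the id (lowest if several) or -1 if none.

1

step 1 timeout(1): 1={cand,b=6,log=-}
step 2 deliver 1→2: 2={foll,b=6,log=-}
step 3 deliver 2→1: —
step 4 deliver 1→3: 3={foll,b=6,log=-}
step 5 deliver 3→1: 1={lead,b=6,log=-}
step 6 deliver 1→0: 0={foll,b=6,log=-}
step 7 deliver 0→1: —
step 8 propose(1,'z'): —
step 9 deliver 1→4: 4={foll,b=6,log=-}
step 10 deliver 4→1: —
step 11 deliver 1→2: 2={foll,b=6,log=z}
step 12 deliver 2→1: —
step 13 deliver 1→3: 3={foll,b=6,log=z}
step 14 deliver 3→1: 1={lead,b=6,log=z}
step 15 deliver 1→0: 0={foll,b=6,log=z}
step 16 deliver 0→1: —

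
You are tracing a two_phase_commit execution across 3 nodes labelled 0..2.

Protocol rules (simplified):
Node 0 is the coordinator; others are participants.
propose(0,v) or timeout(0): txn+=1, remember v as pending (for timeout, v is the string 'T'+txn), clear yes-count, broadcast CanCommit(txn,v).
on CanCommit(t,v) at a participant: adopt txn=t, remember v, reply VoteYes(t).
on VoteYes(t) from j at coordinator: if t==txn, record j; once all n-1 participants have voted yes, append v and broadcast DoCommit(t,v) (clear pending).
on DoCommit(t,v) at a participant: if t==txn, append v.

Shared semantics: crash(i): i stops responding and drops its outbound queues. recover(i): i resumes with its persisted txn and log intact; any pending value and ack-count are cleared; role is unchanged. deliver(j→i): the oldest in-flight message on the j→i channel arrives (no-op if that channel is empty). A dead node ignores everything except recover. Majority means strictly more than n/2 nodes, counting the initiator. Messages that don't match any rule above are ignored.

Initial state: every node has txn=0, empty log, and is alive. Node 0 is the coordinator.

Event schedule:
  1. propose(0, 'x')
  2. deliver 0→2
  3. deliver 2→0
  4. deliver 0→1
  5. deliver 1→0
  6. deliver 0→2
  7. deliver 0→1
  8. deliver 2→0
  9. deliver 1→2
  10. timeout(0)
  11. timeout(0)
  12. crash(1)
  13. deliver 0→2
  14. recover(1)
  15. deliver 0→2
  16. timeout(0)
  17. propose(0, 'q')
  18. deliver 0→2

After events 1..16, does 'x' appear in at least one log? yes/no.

step 1 propose(0,'x'): 0={coor,t=1,log=-}
step 2 deliver 0→2: 2={part,t=1,log=-}
step 3 deliver 2→0: —
step 4 deliver 0→1: 1={part,t=1,log=-}
step 5 deliver 1→0: 0={coor,t=1,log=x}
step 6 deliver 0→2: 2={part,t=1,log=x}
step 7 deliver 0→1: 1={part,t=1,log=x}
step 8 deliver 2→0: —
step 9 deliver 1→2: —
step 10 timeout(0): 0={coor,t=2,log=x}
step 11 timeout(0): 0={coor,t=3,log=x}
step 12 crash(1): 1={✗part,t=1,log=x}
step 13 deliver 0→2: 2={part,t=2,log=x}
step 14 recover(1): 1={part,t=1,log=x}
step 15 deliver 0→2: 2={part,t=3,log=x}
step 16 timeout(0): 0={coor,t=4,log=x}

yes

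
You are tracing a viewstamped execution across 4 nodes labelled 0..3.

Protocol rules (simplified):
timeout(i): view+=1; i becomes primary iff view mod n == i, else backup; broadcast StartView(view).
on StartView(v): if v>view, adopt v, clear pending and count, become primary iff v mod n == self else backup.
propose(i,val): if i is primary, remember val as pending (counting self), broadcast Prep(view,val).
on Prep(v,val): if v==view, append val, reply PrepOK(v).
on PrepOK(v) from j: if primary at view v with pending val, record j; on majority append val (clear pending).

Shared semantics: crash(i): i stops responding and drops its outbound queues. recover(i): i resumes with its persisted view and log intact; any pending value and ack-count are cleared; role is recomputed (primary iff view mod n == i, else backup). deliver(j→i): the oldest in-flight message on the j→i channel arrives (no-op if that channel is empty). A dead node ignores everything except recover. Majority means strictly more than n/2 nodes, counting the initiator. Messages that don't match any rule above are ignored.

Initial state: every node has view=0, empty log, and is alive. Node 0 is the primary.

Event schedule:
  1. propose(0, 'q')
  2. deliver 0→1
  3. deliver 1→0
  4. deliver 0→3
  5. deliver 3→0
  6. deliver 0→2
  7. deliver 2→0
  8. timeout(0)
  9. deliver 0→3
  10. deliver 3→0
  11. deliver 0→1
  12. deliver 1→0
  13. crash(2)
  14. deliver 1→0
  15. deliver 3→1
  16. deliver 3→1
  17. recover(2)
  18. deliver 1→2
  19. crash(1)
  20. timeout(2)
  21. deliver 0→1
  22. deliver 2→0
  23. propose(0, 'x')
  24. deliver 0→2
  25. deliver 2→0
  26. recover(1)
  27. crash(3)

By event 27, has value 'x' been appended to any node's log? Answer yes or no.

after 1 — propose(0,'q'): ·
after 2 — deliver 0→1: n1:back/v0/[q]
after 3 — deliver 1→0: ·
after 4 — deliver 0→3: n3:back/v0/[q]
after 5 — deliver 3→0: n0:prim/v0/[q]
after 6 — deliver 0→2: n2:back/v0/[q]
after 7 — deliver 2→0: ·
after 8 — timeout(0): n0:back/v1/[q]
after 9 — deliver 0→3: n3:back/v1/[q]
after 10 — deliver 3→0: ·
after 11 — deliver 0→1: n1:prim/v1/[q]
after 12 — deliver 1→0: ·
after 13 — crash(2): n2:✗back/v0/[q]
after 14 — deliver 1→0: ·
after 15 — deliver 3→1: ·
after 16 — deliver 3→1: ·
after 17 — recover(2): n2:back/v0/[q]
after 18 — deliver 1→2: ·
after 19 — crash(1): n1:✗prim/v1/[q]
after 20 — timeout(2): n2:back/v1/[q]
after 21 — deliver 0→1: ·
after 22 — deliver 2→0: ·
after 23 — propose(0,'x'): ·
after 24 — deliver 0→2: ·
after 25 — deliver 2→0: ·
after 26 — recover(1): n1:prim/v1/[q]
after 27 — crash(3): n3:✗back/v1/[q]

no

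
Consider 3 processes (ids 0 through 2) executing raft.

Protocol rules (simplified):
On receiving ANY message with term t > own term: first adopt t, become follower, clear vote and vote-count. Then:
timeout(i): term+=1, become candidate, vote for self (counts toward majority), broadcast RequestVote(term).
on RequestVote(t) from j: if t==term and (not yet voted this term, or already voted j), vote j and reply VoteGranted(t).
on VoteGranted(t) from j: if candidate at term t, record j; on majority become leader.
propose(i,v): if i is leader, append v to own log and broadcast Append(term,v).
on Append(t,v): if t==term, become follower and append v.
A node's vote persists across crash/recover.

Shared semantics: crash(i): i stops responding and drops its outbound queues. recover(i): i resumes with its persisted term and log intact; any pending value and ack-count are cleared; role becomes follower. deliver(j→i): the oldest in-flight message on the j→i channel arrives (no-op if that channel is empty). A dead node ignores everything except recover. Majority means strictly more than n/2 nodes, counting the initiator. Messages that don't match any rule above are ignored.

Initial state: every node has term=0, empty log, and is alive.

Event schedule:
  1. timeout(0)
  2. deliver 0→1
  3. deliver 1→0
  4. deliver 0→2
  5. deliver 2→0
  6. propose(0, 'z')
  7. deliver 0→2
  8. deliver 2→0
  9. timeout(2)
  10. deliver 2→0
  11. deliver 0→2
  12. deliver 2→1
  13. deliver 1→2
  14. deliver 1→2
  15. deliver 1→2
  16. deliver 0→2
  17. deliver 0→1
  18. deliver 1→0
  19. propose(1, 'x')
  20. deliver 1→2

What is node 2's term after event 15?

step 1 timeout(0): 0={cand,t=1,log=-}
step 2 deliver 0→1: 1={foll,t=1,log=-}
step 3 deliver 1→0: 0={lead,t=1,log=-}
step 4 deliver 0→2: 2={foll,t=1,log=-}
step 5 deliver 2→0: —
step 6 propose(0,'z'): 0={lead,t=1,log=z}
step 7 deliver 0→2: 2={foll,t=1,log=z}
step 8 deliver 2→0: —
step 9 timeout(2): 2={cand,t=2,log=z}
step 10 deliver 2→0: 0={foll,t=2,log=z}
step 11 deliver 0→2: 2={lead,t=2,log=z}
step 12 deliver 2→1: 1={foll,t=2,log=-}
step 13 deliver 1→2: —
step 14 deliver 1→2: —
step 15 deliver 1→2: —

2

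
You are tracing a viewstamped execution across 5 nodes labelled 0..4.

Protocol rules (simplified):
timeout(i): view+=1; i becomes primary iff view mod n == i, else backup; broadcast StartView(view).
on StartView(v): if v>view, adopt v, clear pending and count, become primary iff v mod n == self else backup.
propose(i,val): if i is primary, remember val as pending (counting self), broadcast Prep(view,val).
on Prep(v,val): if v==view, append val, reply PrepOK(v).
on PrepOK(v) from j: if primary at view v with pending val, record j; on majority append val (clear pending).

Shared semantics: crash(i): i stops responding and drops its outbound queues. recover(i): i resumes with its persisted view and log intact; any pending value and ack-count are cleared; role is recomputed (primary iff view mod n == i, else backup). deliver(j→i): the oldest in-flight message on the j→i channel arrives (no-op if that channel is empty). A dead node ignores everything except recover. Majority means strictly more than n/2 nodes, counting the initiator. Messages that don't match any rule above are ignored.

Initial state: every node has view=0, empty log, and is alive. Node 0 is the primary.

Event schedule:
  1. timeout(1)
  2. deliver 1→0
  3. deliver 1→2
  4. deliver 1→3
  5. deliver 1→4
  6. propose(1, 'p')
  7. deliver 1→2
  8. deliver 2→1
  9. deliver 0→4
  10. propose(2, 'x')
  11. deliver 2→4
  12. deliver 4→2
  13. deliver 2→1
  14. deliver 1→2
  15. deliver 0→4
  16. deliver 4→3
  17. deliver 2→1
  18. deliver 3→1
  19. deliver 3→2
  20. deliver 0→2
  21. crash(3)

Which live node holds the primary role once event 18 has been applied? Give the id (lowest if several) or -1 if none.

after 1 — timeout(1): n1:prim/v1/[-]
after 2 — deliver 1→0: n0:back/v1/[-]
after 3 — deliver 1→2: n2:back/v1/[-]
after 4 — deliver 1→3: n3:back/v1/[-]
after 5 — deliver 1→4: n4:back/v1/[-]
after 6 — propose(1,'p'): ·
after 7 — deliver 1→2: n2:back/v1/[p]
after 8 — deliver 2→1: ·
after 9 — deliver 0→4: ·
after 10 — propose(2,'x'): ·
after 11 — deliver 2→4: ·
after 12 — deliver 4→2: ·
after 13 — deliver 2→1: ·
after 14 — deliver 1→2: ·
after 15 — deliver 0→4: ·
after 16 — deliver 4→3: ·
after 17 — deliver 2→1: ·
after 18 — deliver 3→1: ·

1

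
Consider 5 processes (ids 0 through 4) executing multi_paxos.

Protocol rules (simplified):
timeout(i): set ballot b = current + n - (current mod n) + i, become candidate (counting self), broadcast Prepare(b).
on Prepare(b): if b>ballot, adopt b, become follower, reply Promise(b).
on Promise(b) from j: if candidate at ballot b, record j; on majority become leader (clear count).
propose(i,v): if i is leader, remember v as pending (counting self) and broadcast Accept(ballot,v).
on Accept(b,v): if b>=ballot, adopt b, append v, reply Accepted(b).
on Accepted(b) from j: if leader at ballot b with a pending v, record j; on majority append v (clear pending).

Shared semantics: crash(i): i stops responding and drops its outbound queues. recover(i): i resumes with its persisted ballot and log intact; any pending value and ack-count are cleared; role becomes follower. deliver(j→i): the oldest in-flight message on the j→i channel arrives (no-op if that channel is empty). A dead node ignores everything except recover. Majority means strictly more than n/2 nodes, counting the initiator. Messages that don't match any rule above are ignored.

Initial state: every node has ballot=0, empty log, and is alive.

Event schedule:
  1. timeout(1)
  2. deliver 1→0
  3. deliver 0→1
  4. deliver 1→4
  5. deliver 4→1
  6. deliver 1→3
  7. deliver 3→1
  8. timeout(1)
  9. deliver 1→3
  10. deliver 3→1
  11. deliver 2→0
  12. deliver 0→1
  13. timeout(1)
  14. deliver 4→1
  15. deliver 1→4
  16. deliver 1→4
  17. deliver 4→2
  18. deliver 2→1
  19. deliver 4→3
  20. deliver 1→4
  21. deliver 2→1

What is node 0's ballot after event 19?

6

e1 timeout(1): 1[cand,b=6,-]
e2 deliver 1→0: 0[foll,b=6,-]
e3 deliver 0→1: ·
e4 deliver 1→4: 4[foll,b=6,-]
e5 deliver 4→1: 1[lead,b=6,-]
e6 deliver 1→3: 3[foll,b=6,-]
e7 deliver 3→1: ·
e8 timeout(1): 1[cand,b=11,-]
e9 deliver 1→3: 3[foll,b=11,-]
e10 deliver 3→1: ·
e11 deliver 2→0: ·
e12 deliver 0→1: ·
e13 timeout(1): 1[cand,b=16,-]
e14 deliver 4→1: ·
e15 deliver 1→4: 4[foll,b=11,-]
e16 deliver 1→4: 4[foll,b=16,-]
e17 deliver 4→2: ·
e18 deliver 2→1: ·
e19 deliver 4→3: ·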